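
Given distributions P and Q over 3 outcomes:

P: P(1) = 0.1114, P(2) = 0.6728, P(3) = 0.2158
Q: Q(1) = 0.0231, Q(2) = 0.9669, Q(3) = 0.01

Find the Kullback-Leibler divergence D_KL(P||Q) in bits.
0.8572 bits

D_KL(P||Q) = Σ P(x) log₂(P(x)/Q(x))

Computing term by term:
  P(1)·log₂(P(1)/Q(1)) = 0.1114·log₂(0.1114/0.0231) = 0.25285
  P(2)·log₂(P(2)/Q(2)) = 0.6728·log₂(0.6728/0.9669) = -0.35200
  P(3)·log₂(P(3)/Q(3)) = 0.2158·log₂(0.2158/0.01) = 0.95634

D_KL(P||Q) = 0.25285 - 0.35200 + 0.95634 = 0.85719 ≈ 0.8572 bits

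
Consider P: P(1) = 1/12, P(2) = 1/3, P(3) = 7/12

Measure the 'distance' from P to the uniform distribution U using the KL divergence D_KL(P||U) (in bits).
0.3043 bits

U(i) = 1/3 for all i

D_KL(P||U) = Σ P(x) log₂(P(x) / (1/3))
           = Σ P(x) log₂(P(x)) + log₂(3)
           = log₂(3) - H(P)

H(P) = -Σ P(x) log₂(P(x)):
  -P(1)·log₂(P(1)) = -(1/12)·log₂(1/12) = 0.29875
  -P(2)·log₂(P(2)) = -(1/3)·log₂(1/3) = 0.52832
  -P(3)·log₂(P(3)) = -(7/12)·log₂(7/12) = 0.45360
H(P) = 0.29875 + 0.52832 + 0.45360 = 1.28067 bits

log₂(3) = 1.58496 bits

D_KL(P||U) = 1.58496 - 1.28067 = 0.30429 ≈ 0.3043 bits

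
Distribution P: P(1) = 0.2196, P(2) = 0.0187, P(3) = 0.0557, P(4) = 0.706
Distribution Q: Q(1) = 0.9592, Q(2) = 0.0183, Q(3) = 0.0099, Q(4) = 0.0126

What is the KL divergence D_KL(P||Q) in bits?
3.7729 bits

D_KL(P||Q) = Σ P(x) log₂(P(x)/Q(x))

Computing term by term:
  P(1)·log₂(P(1)/Q(1)) = 0.2196·log₂(0.2196/0.9592) = -0.46708
  P(2)·log₂(P(2)/Q(2)) = 0.0187·log₂(0.0187/0.0183) = 0.00058
  P(3)·log₂(P(3)/Q(3)) = 0.0557·log₂(0.0557/0.0099) = 0.13881
  P(4)·log₂(P(4)/Q(4)) = 0.706·log₂(0.706/0.0126) = 4.10057

D_KL(P||Q) = -0.46708 + 0.00058 + 0.13881 + 4.10057 = 3.77288 ≈ 3.7729 bits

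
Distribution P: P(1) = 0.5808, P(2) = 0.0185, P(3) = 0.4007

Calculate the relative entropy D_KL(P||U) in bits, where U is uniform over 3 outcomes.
0.4945 bits

U(i) = 1/3 for all i

D_KL(P||U) = Σ P(x) log₂(P(x) / (1/3))
           = Σ P(x) log₂(P(x)) + log₂(3)
           = log₂(3) - H(P)

H(P) = -Σ P(x) log₂(P(x)):
  -P(1)·log₂(P(1)) = -(0.5808)·log₂(0.5808) = 0.45528
  -P(2)·log₂(P(2)) = -(0.0185)·log₂(0.0185) = 0.10649
  -P(3)·log₂(P(3)) = -(0.4007)·log₂(0.4007) = 0.52869
H(P) = 0.45528 + 0.10649 + 0.52869 = 1.09046 bits

log₂(3) = 1.58496 bits

D_KL(P||U) = 1.58496 - 1.09046 = 0.49450 ≈ 0.4945 bits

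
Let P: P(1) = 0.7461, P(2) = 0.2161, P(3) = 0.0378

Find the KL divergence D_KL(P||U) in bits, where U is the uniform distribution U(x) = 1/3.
0.6134 bits

U(i) = 1/3 for all i

D_KL(P||U) = Σ P(x) log₂(P(x) / (1/3))
           = Σ P(x) log₂(P(x)) + log₂(3)
           = log₂(3) - H(P)

H(P) = -Σ P(x) log₂(P(x)):
  -P(1)·log₂(P(1)) = -(0.7461)·log₂(0.7461) = 0.31527
  -P(2)·log₂(P(2)) = -(0.2161)·log₂(0.2161) = 0.47763
  -P(3)·log₂(P(3)) = -(0.0378)·log₂(0.0378) = 0.17862
H(P) = 0.31527 + 0.47763 + 0.17862 = 0.97152 bits

log₂(3) = 1.58496 bits

D_KL(P||U) = 1.58496 - 0.97152 = 0.61344 ≈ 0.6134 bits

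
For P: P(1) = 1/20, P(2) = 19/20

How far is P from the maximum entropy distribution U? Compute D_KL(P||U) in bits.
0.7136 bits

U(i) = 1/2 for all i

D_KL(P||U) = Σ P(x) log₂(P(x) / (1/2))
           = Σ P(x) log₂(P(x)) + log₂(2)
           = log₂(2) - H(P)

H(P) = -Σ P(x) log₂(P(x)):
  -P(1)·log₂(P(1)) = -(1/20)·log₂(1/20) = 0.21610
  -P(2)·log₂(P(2)) = -(19/20)·log₂(19/20) = 0.07030
H(P) = 0.21610 + 0.07030 = 0.28640 bits

log₂(2) = 1.00000 bits

D_KL(P||U) = 1.00000 - 0.28640 = 0.71360 ≈ 0.7136 bits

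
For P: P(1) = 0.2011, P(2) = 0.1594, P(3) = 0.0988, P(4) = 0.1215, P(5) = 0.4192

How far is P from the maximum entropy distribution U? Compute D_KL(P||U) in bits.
0.2091 bits

U(i) = 1/5 for all i

D_KL(P||U) = Σ P(x) log₂(P(x) / (1/5))
           = Σ P(x) log₂(P(x)) + log₂(5)
           = log₂(5) - H(P)

H(P) = -Σ P(x) log₂(P(x)):
  -P(1)·log₂(P(1)) = -(0.2011)·log₂(0.2011) = 0.46535
  -P(2)·log₂(P(2)) = -(0.1594)·log₂(0.1594) = 0.42229
  -P(3)·log₂(P(3)) = -(0.0988)·log₂(0.0988) = 0.32993
  -P(4)·log₂(P(4)) = -(0.1215)·log₂(0.1215) = 0.36948
  -P(5)·log₂(P(5)) = -(0.4192)·log₂(0.4192) = 0.52580
H(P) = 0.46535 + 0.42229 + 0.32993 + 0.36948 + 0.52580 = 2.11285 bits

log₂(5) = 2.32193 bits

D_KL(P||U) = 2.32193 - 2.11285 = 0.20908 ≈ 0.2091 bits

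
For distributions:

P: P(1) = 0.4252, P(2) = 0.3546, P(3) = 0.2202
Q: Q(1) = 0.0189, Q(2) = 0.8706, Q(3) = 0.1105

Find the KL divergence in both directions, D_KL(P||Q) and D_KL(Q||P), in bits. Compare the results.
D_KL(P||Q) = 1.6694 bits, D_KL(Q||P) = 0.9333 bits. D_KL(P||Q) is larger than D_KL(Q||P) by 0.7361 bits; the two directions differ.

D_KL(P||Q) = Σ P(x) log₂(P(x)/Q(x))

Computing term by term:
  P(1)·log₂(P(1)/Q(1)) = 0.4252·log₂(0.4252/0.0189) = 1.90986
  P(2)·log₂(P(2)/Q(2)) = 0.3546·log₂(0.3546/0.8706) = -0.45950
  P(3)·log₂(P(3)/Q(3)) = 0.2202·log₂(0.2202/0.1105) = 0.21905

D_KL(P||Q) = 1.90986 - 0.45950 + 0.21905 = 1.66941 ≈ 1.6694 bits

D_KL(Q||P) = Σ Q(x) log₂(Q(x)/P(x))

Computing term by term:
  Q(1)·log₂(Q(1)/P(1)) = 0.0189·log₂(0.0189/0.4252) = -0.08489
  Q(2)·log₂(Q(2)/P(2)) = 0.8706·log₂(0.8706/0.3546) = 1.12814
  Q(3)·log₂(Q(3)/P(3)) = 0.1105·log₂(0.1105/0.2202) = -0.10992

D_KL(Q||P) = -0.08489 + 1.12814 - 0.10992 = 0.93333 ≈ 0.9333 bits

These are NOT equal (difference: 0.7361 bits). KL divergence is asymmetric: D_KL(P||Q) ≠ D_KL(Q||P) in general.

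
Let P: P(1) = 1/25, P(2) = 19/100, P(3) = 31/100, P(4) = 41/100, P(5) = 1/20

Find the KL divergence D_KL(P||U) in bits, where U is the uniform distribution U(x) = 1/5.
0.4137 bits

U(i) = 1/5 for all i

D_KL(P||U) = Σ P(x) log₂(P(x) / (1/5))
           = Σ P(x) log₂(P(x)) + log₂(5)
           = log₂(5) - H(P)

H(P) = -Σ P(x) log₂(P(x)):
  -P(1)·log₂(P(1)) = -(1/25)·log₂(1/25) = 0.18575
  -P(2)·log₂(P(2)) = -(19/100)·log₂(19/100) = 0.45523
  -P(3)·log₂(P(3)) = -(31/100)·log₂(31/100) = 0.52379
  -P(4)·log₂(P(4)) = -(41/100)·log₂(41/100) = 0.52738
  -P(5)·log₂(P(5)) = -(1/20)·log₂(1/20) = 0.21610
H(P) = 0.18575 + 0.45523 + 0.52379 + 0.52738 + 0.21610 = 1.90825 bits

log₂(5) = 2.32193 bits

D_KL(P||U) = 2.32193 - 1.90825 = 0.41368 ≈ 0.4137 bits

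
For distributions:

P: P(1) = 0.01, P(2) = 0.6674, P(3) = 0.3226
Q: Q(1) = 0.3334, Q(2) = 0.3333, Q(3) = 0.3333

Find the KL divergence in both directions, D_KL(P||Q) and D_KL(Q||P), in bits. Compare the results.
D_KL(P||Q) = 0.6028 bits, D_KL(Q||P) = 1.3685 bits. D_KL(Q||P) is larger than D_KL(P||Q) by 0.7657 bits; the two directions differ.

D_KL(P||Q) = Σ P(x) log₂(P(x)/Q(x))

Computing term by term:
  P(1)·log₂(P(1)/Q(1)) = 0.01·log₂(0.01/0.3334) = -0.05059
  P(2)·log₂(P(2)/Q(2)) = 0.6674·log₂(0.6674/0.3333) = 0.66855
  P(3)·log₂(P(3)/Q(3)) = 0.3226·log₂(0.3226/0.3333) = -0.01519

D_KL(P||Q) = -0.05059 + 0.66855 - 0.01519 = 0.60277 ≈ 0.6028 bits

D_KL(Q||P) = Σ Q(x) log₂(Q(x)/P(x))

Computing term by term:
  Q(1)·log₂(Q(1)/P(1)) = 0.3334·log₂(0.3334/0.01) = 1.68673
  Q(2)·log₂(Q(2)/P(2)) = 0.3333·log₂(0.3333/0.6674) = -0.33388
  Q(3)·log₂(Q(3)/P(3)) = 0.3333·log₂(0.3333/0.3226) = 0.01569

D_KL(Q||P) = 1.68673 - 0.33388 + 0.01569 = 1.36854 ≈ 1.3685 bits

These are NOT equal (difference: 0.7657 bits). KL divergence is asymmetric: D_KL(P||Q) ≠ D_KL(Q||P) in general.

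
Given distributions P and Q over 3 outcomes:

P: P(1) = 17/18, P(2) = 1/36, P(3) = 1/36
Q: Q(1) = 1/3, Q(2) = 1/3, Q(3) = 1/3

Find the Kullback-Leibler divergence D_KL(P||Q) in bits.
1.2199 bits

D_KL(P||Q) = Σ P(x) log₂(P(x)/Q(x))

Computing term by term:
  P(1)·log₂(P(1)/Q(1)) = (17/18)·log₂((17/18)/(1/3)) = 1.41903
  P(2)·log₂(P(2)/Q(2)) = (1/36)·log₂((1/36)/(1/3)) = -0.09958
  P(3)·log₂(P(3)/Q(3)) = (1/36)·log₂((1/36)/(1/3)) = -0.09958

D_KL(P||Q) = 1.41903 - 0.09958 - 0.09958 = 1.21987 ≈ 1.2199 bits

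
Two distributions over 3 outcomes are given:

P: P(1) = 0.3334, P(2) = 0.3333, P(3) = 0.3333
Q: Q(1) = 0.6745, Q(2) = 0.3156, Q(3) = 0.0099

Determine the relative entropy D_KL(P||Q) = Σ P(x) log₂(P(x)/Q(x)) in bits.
1.3782 bits

D_KL(P||Q) = Σ P(x) log₂(P(x)/Q(x))

Computing term by term:
  P(1)·log₂(P(1)/Q(1)) = 0.3334·log₂(0.3334/0.6745) = -0.33892
  P(2)·log₂(P(2)/Q(2)) = 0.3333·log₂(0.3333/0.3156) = 0.02624
  P(3)·log₂(P(3)/Q(3)) = 0.3333·log₂(0.3333/0.0099) = 1.69091

D_KL(P||Q) = -0.33892 + 0.02624 + 1.69091 = 1.37823 ≈ 1.3782 bits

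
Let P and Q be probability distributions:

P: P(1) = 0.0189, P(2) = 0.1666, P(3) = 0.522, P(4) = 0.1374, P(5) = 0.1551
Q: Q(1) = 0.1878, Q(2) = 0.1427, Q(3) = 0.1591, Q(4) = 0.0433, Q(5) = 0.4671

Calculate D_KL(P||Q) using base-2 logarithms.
0.8516 bits

D_KL(P||Q) = Σ P(x) log₂(P(x)/Q(x))

Computing term by term:
  P(1)·log₂(P(1)/Q(1)) = 0.0189·log₂(0.0189/0.1878) = -0.06261
  P(2)·log₂(P(2)/Q(2)) = 0.1666·log₂(0.1666/0.1427) = 0.03722
  P(3)·log₂(P(3)/Q(3)) = 0.522·log₂(0.522/0.1591) = 0.89477
  P(4)·log₂(P(4)/Q(4)) = 0.1374·log₂(0.1374/0.0433) = 0.22890
  P(5)·log₂(P(5)/Q(5)) = 0.1551·log₂(0.1551/0.4671) = -0.24669

D_KL(P||Q) = -0.06261 + 0.03722 + 0.89477 + 0.22890 - 0.24669 = 0.85159 ≈ 0.8516 bits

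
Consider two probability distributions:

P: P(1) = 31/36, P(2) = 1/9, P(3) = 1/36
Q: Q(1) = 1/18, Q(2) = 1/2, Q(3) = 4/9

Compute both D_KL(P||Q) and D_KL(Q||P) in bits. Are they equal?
D_KL(P||Q) = 3.0528 bits, D_KL(Q||P) = 2.6431 bits. No, they are not equal.

D_KL(P||Q) = Σ P(x) log₂(P(x)/Q(x))

Computing term by term:
  P(1)·log₂(P(1)/Q(1)) = (31/36)·log₂((31/36)/(1/18)) = 3.40500
  P(2)·log₂(P(2)/Q(2)) = (1/9)·log₂((1/9)/(1/2)) = -0.24110
  P(3)·log₂(P(3)/Q(3)) = (1/36)·log₂((1/36)/(4/9)) = -0.11111

D_KL(P||Q) = 3.40500 - 0.24110 - 0.11111 = 3.05279 ≈ 3.0528 bits

D_KL(Q||P) = Σ Q(x) log₂(Q(x)/P(x))

Computing term by term:
  Q(1)·log₂(Q(1)/P(1)) = (1/18)·log₂((1/18)/(31/36)) = -0.21968
  Q(2)·log₂(Q(2)/P(2)) = (1/2)·log₂((1/2)/(1/9)) = 1.08496
  Q(3)·log₂(Q(3)/P(3)) = (4/9)·log₂((4/9)/(1/36)) = 1.77778

D_KL(Q||P) = -0.21968 + 1.08496 + 1.77778 = 2.64306 ≈ 2.6431 bits

These are NOT equal (difference: 0.4097 bits). KL divergence is asymmetric: D_KL(P||Q) ≠ D_KL(Q||P) in general.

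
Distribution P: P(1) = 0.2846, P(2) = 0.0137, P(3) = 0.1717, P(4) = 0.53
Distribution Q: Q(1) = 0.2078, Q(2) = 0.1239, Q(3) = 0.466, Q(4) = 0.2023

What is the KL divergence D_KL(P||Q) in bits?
0.5747 bits

D_KL(P||Q) = Σ P(x) log₂(P(x)/Q(x))

Computing term by term:
  P(1)·log₂(P(1)/Q(1)) = 0.2846·log₂(0.2846/0.2078) = 0.12913
  P(2)·log₂(P(2)/Q(2)) = 0.0137·log₂(0.0137/0.1239) = -0.04352
  P(3)·log₂(P(3)/Q(3)) = 0.1717·log₂(0.1717/0.466) = -0.24732
  P(4)·log₂(P(4)/Q(4)) = 0.53·log₂(0.53/0.2023) = 0.73643

D_KL(P||Q) = 0.12913 - 0.04352 - 0.24732 + 0.73643 = 0.57472 ≈ 0.5747 bits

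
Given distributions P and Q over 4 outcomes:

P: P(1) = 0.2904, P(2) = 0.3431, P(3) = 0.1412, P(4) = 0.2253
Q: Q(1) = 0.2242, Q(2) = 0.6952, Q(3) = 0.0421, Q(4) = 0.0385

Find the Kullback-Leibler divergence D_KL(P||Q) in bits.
0.5796 bits

D_KL(P||Q) = Σ P(x) log₂(P(x)/Q(x))

Computing term by term:
  P(1)·log₂(P(1)/Q(1)) = 0.2904·log₂(0.2904/0.2242) = 0.10839
  P(2)·log₂(P(2)/Q(2)) = 0.3431·log₂(0.3431/0.6952) = -0.34955
  P(3)·log₂(P(3)/Q(3)) = 0.1412·log₂(0.1412/0.0421) = 0.24651
  P(4)·log₂(P(4)/Q(4)) = 0.2253·log₂(0.2253/0.0385) = 0.57427

D_KL(P||Q) = 0.10839 - 0.34955 + 0.24651 + 0.57427 = 0.57962 ≈ 0.5796 bits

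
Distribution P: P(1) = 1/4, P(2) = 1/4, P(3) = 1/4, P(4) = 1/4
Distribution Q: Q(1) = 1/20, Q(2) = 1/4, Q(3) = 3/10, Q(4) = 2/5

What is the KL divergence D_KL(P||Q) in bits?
0.3452 bits

D_KL(P||Q) = Σ P(x) log₂(P(x)/Q(x))

Computing term by term:
  P(1)·log₂(P(1)/Q(1)) = (1/4)·log₂((1/4)/(1/20)) = 0.58048
  P(2)·log₂(P(2)/Q(2)) = (1/4)·log₂((1/4)/(1/4)) = 0.00000
  P(3)·log₂(P(3)/Q(3)) = (1/4)·log₂((1/4)/(3/10)) = -0.06576
  P(4)·log₂(P(4)/Q(4)) = (1/4)·log₂((1/4)/(2/5)) = -0.16952

D_KL(P||Q) = 0.58048 + 0.00000 - 0.06576 - 0.16952 = 0.34520 ≈ 0.3452 bits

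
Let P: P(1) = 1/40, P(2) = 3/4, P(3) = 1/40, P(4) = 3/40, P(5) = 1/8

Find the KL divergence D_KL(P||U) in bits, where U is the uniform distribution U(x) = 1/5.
1.0893 bits

U(i) = 1/5 for all i

D_KL(P||U) = Σ P(x) log₂(P(x) / (1/5))
           = Σ P(x) log₂(P(x)) + log₂(5)
           = log₂(5) - H(P)

H(P) = -Σ P(x) log₂(P(x)):
  -P(1)·log₂(P(1)) = -(1/40)·log₂(1/40) = 0.13305
  -P(2)·log₂(P(2)) = -(3/4)·log₂(3/4) = 0.31128
  -P(3)·log₂(P(3)) = -(1/40)·log₂(1/40) = 0.13305
  -P(4)·log₂(P(4)) = -(3/40)·log₂(3/40) = 0.28027
  -P(5)·log₂(P(5)) = -(1/8)·log₂(1/8) = 0.37500
H(P) = 0.13305 + 0.31128 + 0.13305 + 0.28027 + 0.37500 = 1.23265 bits

log₂(5) = 2.32193 bits

D_KL(P||U) = 2.32193 - 1.23265 = 1.08928 ≈ 1.0893 bits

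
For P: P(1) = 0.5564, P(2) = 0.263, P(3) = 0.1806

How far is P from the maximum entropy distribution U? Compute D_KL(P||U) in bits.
0.1617 bits

U(i) = 1/3 for all i

D_KL(P||U) = Σ P(x) log₂(P(x) / (1/3))
           = Σ P(x) log₂(P(x)) + log₂(3)
           = log₂(3) - H(P)

H(P) = -Σ P(x) log₂(P(x)):
  -P(1)·log₂(P(1)) = -(0.5564)·log₂(0.5564) = 0.47061
  -P(2)·log₂(P(2)) = -(0.263)·log₂(0.263) = 0.50677
  -P(3)·log₂(P(3)) = -(0.1806)·log₂(0.1806) = 0.44592
H(P) = 0.47061 + 0.50677 + 0.44592 = 1.42330 bits

log₂(3) = 1.58496 bits

D_KL(P||U) = 1.58496 - 1.42330 = 0.16166 ≈ 0.1617 bits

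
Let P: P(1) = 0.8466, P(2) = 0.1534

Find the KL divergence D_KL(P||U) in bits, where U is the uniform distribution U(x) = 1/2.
0.3817 bits

U(i) = 1/2 for all i

D_KL(P||U) = Σ P(x) log₂(P(x) / (1/2))
           = Σ P(x) log₂(P(x)) + log₂(2)
           = log₂(2) - H(P)

H(P) = -Σ P(x) log₂(P(x)):
  -P(1)·log₂(P(1)) = -(0.8466)·log₂(0.8466) = 0.20339
  -P(2)·log₂(P(2)) = -(0.1534)·log₂(0.1534) = 0.41489
H(P) = 0.20339 + 0.41489 = 0.61828 bits

log₂(2) = 1.00000 bits

D_KL(P||U) = 1.00000 - 0.61828 = 0.38172 ≈ 0.3817 bits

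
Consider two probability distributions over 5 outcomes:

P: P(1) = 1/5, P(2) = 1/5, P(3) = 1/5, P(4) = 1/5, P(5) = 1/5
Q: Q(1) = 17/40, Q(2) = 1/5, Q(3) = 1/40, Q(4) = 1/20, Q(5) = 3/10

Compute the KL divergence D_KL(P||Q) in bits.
0.6655 bits

D_KL(P||Q) = Σ P(x) log₂(P(x)/Q(x))

Computing term by term:
  P(1)·log₂(P(1)/Q(1)) = (1/5)·log₂((1/5)/(17/40)) = -0.21749
  P(2)·log₂(P(2)/Q(2)) = (1/5)·log₂((1/5)/(1/5)) = 0.00000
  P(3)·log₂(P(3)/Q(3)) = (1/5)·log₂((1/5)/(1/40)) = 0.60000
  P(4)·log₂(P(4)/Q(4)) = (1/5)·log₂((1/5)/(1/20)) = 0.40000
  P(5)·log₂(P(5)/Q(5)) = (1/5)·log₂((1/5)/(3/10)) = -0.11699

D_KL(P||Q) = -0.21749 + 0.00000 + 0.60000 + 0.40000 - 0.11699 = 0.66552 ≈ 0.6655 bits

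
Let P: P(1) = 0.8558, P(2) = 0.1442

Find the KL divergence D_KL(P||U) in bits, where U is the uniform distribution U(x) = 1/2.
0.4049 bits

U(i) = 1/2 for all i

D_KL(P||U) = Σ P(x) log₂(P(x) / (1/2))
           = Σ P(x) log₂(P(x)) + log₂(2)
           = log₂(2) - H(P)

H(P) = -Σ P(x) log₂(P(x)):
  -P(1)·log₂(P(1)) = -(0.8558)·log₂(0.8558) = 0.19226
  -P(2)·log₂(P(2)) = -(0.1442)·log₂(0.1442) = 0.40287
H(P) = 0.19226 + 0.40287 = 0.59513 bits

log₂(2) = 1.00000 bits

D_KL(P||U) = 1.00000 - 0.59513 = 0.40487 ≈ 0.4049 bits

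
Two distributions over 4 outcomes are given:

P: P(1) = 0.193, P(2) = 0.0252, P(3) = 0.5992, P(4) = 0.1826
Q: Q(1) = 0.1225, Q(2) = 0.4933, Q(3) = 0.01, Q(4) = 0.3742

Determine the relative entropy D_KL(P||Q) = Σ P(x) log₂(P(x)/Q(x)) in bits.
3.3677 bits

D_KL(P||Q) = Σ P(x) log₂(P(x)/Q(x))

Computing term by term:
  P(1)·log₂(P(1)/Q(1)) = 0.193·log₂(0.193/0.1225) = 0.12657
  P(2)·log₂(P(2)/Q(2)) = 0.0252·log₂(0.0252/0.4933) = -0.10813
  P(3)·log₂(P(3)/Q(3)) = 0.5992·log₂(0.5992/0.01) = 3.53826
  P(4)·log₂(P(4)/Q(4)) = 0.1826·log₂(0.1826/0.3742) = -0.18901

D_KL(P||Q) = 0.12657 - 0.10813 + 3.53826 - 0.18901 = 3.36769 ≈ 3.3677 bits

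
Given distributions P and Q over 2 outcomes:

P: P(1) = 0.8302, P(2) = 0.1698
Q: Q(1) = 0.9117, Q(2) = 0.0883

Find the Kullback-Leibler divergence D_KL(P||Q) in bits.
0.0480 bits

D_KL(P||Q) = Σ P(x) log₂(P(x)/Q(x))

Computing term by term:
  P(1)·log₂(P(1)/Q(1)) = 0.8302·log₂(0.8302/0.9117) = -0.11216
  P(2)·log₂(P(2)/Q(2)) = 0.1698·log₂(0.1698/0.0883) = 0.16018

D_KL(P||Q) = -0.11216 + 0.16018 = 0.04802 ≈ 0.0480 bits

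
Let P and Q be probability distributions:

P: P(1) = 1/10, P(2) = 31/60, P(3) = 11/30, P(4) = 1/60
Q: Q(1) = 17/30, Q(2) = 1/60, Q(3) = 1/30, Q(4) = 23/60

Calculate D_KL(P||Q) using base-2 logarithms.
3.5025 bits

D_KL(P||Q) = Σ P(x) log₂(P(x)/Q(x))

Computing term by term:
  P(1)·log₂(P(1)/Q(1)) = (1/10)·log₂((1/10)/(17/30)) = -0.25025
  P(2)·log₂(P(2)/Q(2)) = (31/60)·log₂((31/60)/(1/60)) = 2.55967
  P(3)·log₂(P(3)/Q(3)) = (11/30)·log₂((11/30)/(1/30)) = 1.26846
  P(4)·log₂(P(4)/Q(4)) = (1/60)·log₂((1/60)/(23/60)) = -0.07539

D_KL(P||Q) = -0.25025 + 2.55967 + 1.26846 - 0.07539 = 3.50249 ≈ 3.5025 bits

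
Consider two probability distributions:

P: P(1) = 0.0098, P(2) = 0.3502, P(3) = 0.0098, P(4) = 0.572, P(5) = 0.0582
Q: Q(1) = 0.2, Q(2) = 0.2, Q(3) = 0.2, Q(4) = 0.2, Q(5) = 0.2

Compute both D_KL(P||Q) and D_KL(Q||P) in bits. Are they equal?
D_KL(P||Q) = 0.9613 bits, D_KL(Q||P) = 1.6318 bits. No, they are not equal.

D_KL(P||Q) = Σ P(x) log₂(P(x)/Q(x))

Computing term by term:
  P(1)·log₂(P(1)/Q(1)) = 0.0098·log₂(0.0098/0.2) = -0.04264
  P(2)·log₂(P(2)/Q(2)) = 0.3502·log₂(0.3502/0.2) = 0.28302
  P(3)·log₂(P(3)/Q(3)) = 0.0098·log₂(0.0098/0.2) = -0.04264
  P(4)·log₂(P(4)/Q(4)) = 0.572·log₂(0.572/0.2) = 0.86716
  P(5)·log₂(P(5)/Q(5)) = 0.0582·log₂(0.0582/0.2) = -0.10365

D_KL(P||Q) = -0.04264 + 0.28302 - 0.04264 + 0.86716 - 0.10365 = 0.96125 ≈ 0.9613 bits

D_KL(Q||P) = Σ Q(x) log₂(Q(x)/P(x))

Computing term by term:
  Q(1)·log₂(Q(1)/P(1)) = 0.2·log₂(0.2/0.0098) = 0.87021
  Q(2)·log₂(Q(2)/P(2)) = 0.2·log₂(0.2/0.3502) = -0.16164
  Q(3)·log₂(Q(3)/P(3)) = 0.2·log₂(0.2/0.0098) = 0.87021
  Q(4)·log₂(Q(4)/P(4)) = 0.2·log₂(0.2/0.572) = -0.30320
  Q(5)·log₂(Q(5)/P(5)) = 0.2·log₂(0.2/0.0582) = 0.35618

D_KL(Q||P) = 0.87021 - 0.16164 + 0.87021 - 0.30320 + 0.35618 = 1.63176 ≈ 1.6318 bits

These are NOT equal (difference: 0.6705 bits). KL divergence is asymmetric: D_KL(P||Q) ≠ D_KL(Q||P) in general.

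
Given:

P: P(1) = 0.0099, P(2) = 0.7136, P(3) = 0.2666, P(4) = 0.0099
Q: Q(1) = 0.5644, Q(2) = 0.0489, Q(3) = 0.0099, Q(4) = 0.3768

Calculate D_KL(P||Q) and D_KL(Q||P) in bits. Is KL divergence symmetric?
D_KL(P||Q) = 3.9166 bits, D_KL(Q||P) = 5.0344 bits. No, KL divergence is not symmetric.

D_KL(P||Q) = Σ P(x) log₂(P(x)/Q(x))

Computing term by term:
  P(1)·log₂(P(1)/Q(1)) = 0.0099·log₂(0.0099/0.5644) = -0.05775
  P(2)·log₂(P(2)/Q(2)) = 0.7136·log₂(0.7136/0.0489) = 2.75964
  P(3)·log₂(P(3)/Q(3)) = 0.2666·log₂(0.2666/0.0099) = 1.26664
  P(4)·log₂(P(4)/Q(4)) = 0.0099·log₂(0.0099/0.3768) = -0.05198

D_KL(P||Q) = -0.05775 + 2.75964 + 1.26664 - 0.05198 = 3.91655 ≈ 3.9166 bits

D_KL(Q||P) = Σ Q(x) log₂(Q(x)/P(x))

Computing term by term:
  Q(1)·log₂(Q(1)/P(1)) = 0.5644·log₂(0.5644/0.0099) = 3.29223
  Q(2)·log₂(Q(2)/P(2)) = 0.0489·log₂(0.0489/0.7136) = -0.18911
  Q(3)·log₂(Q(3)/P(3)) = 0.0099·log₂(0.0099/0.2666) = -0.04704
  Q(4)·log₂(Q(4)/P(4)) = 0.3768·log₂(0.3768/0.0099) = 1.97829

D_KL(Q||P) = 3.29223 - 0.18911 - 0.04704 + 1.97829 = 5.03437 ≈ 5.0344 bits

These are NOT equal (difference: 1.1178 bits). KL divergence is asymmetric: D_KL(P||Q) ≠ D_KL(Q||P) in general.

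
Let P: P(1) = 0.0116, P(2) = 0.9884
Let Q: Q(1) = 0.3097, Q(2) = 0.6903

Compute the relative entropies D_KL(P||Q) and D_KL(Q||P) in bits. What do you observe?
D_KL(P||Q) = 0.4569 bits, D_KL(Q||P) = 1.1101 bits. The two directions give different values (D_KL(Q||P) exceeds D_KL(P||Q) by 0.6532 bits): KL divergence is asymmetric.

D_KL(P||Q) = Σ P(x) log₂(P(x)/Q(x))

Computing term by term:
  P(1)·log₂(P(1)/Q(1)) = 0.0116·log₂(0.0116/0.3097) = -0.05497
  P(2)·log₂(P(2)/Q(2)) = 0.9884·log₂(0.9884/0.6903) = 0.51186

D_KL(P||Q) = -0.05497 + 0.51186 = 0.45689 ≈ 0.4569 bits

D_KL(Q||P) = Σ Q(x) log₂(Q(x)/P(x))

Computing term by term:
  Q(1)·log₂(Q(1)/P(1)) = 0.3097·log₂(0.3097/0.0116) = 1.46757
  Q(2)·log₂(Q(2)/P(2)) = 0.6903·log₂(0.6903/0.9884) = -0.35749

D_KL(Q||P) = 1.46757 - 0.35749 = 1.11008 ≈ 1.1101 bits

These are NOT equal (difference: 0.6532 bits). KL divergence is asymmetric: D_KL(P||Q) ≠ D_KL(Q||P) in general.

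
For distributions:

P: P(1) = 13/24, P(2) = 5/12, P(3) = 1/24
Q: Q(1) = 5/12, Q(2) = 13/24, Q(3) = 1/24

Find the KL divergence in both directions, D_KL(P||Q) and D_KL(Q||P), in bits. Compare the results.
D_KL(P||Q) = 0.0473 bits, D_KL(Q||P) = 0.0473 bits. The two directions give exactly the same value for this pair.

D_KL(P||Q) = Σ P(x) log₂(P(x)/Q(x))

Computing term by term:
  P(1)·log₂(P(1)/Q(1)) = (13/24)·log₂((13/24)/(5/12)) = 0.20503
  P(2)·log₂(P(2)/Q(2)) = (5/12)·log₂((5/12)/(13/24)) = -0.15771
  P(3)·log₂(P(3)/Q(3)) = (1/24)·log₂((1/24)/(1/24)) = 0.00000

D_KL(P||Q) = 0.20503 - 0.15771 + 0.00000 = 0.04732 ≈ 0.0473 bits

D_KL(Q||P) = Σ Q(x) log₂(Q(x)/P(x))

Computing term by term:
  Q(1)·log₂(Q(1)/P(1)) = (5/12)·log₂((5/12)/(13/24)) = -0.15771
  Q(2)·log₂(Q(2)/P(2)) = (13/24)·log₂((13/24)/(5/12)) = 0.20503
  Q(3)·log₂(Q(3)/P(3)) = (1/24)·log₂((1/24)/(1/24)) = 0.00000

D_KL(Q||P) = -0.15771 + 0.20503 + 0.00000 = 0.04732 ≈ 0.0473 bits

These ARE equal here. Q is P with outcomes relabeled (Q(1) = P(2), Q(2) = P(1)) by a relabeling that is its own inverse, so the two sums contain exactly the same terms in a different order. This is a special case — KL divergence is not symmetric in general: D_KL(P||Q) ≠ D_KL(Q||P) for most P, Q.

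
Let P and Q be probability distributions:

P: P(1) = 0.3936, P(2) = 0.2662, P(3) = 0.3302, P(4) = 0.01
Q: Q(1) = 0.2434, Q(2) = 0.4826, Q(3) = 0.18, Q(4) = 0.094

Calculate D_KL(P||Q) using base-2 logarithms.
0.3012 bits

D_KL(P||Q) = Σ P(x) log₂(P(x)/Q(x))

Computing term by term:
  P(1)·log₂(P(1)/Q(1)) = 0.3936·log₂(0.3936/0.2434) = 0.27292
  P(2)·log₂(P(2)/Q(2)) = 0.2662·log₂(0.2662/0.4826) = -0.22848
  P(3)·log₂(P(3)/Q(3)) = 0.3302·log₂(0.3302/0.18) = 0.28904
  P(4)·log₂(P(4)/Q(4)) = 0.01·log₂(0.01/0.094) = -0.03233

D_KL(P||Q) = 0.27292 - 0.22848 + 0.28904 - 0.03233 = 0.30115 ≈ 0.3012 bits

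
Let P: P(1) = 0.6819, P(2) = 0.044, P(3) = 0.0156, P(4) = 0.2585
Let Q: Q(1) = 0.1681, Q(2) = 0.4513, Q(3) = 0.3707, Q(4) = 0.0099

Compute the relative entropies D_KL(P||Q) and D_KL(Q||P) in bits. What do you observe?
D_KL(P||Q) = 2.3752 bits, D_KL(Q||P) = 2.8238 bits. The two directions give different values (D_KL(Q||P) exceeds D_KL(P||Q) by 0.4486 bits): KL divergence is asymmetric.

D_KL(P||Q) = Σ P(x) log₂(P(x)/Q(x))

Computing term by term:
  P(1)·log₂(P(1)/Q(1)) = 0.6819·log₂(0.6819/0.1681) = 1.37760
  P(2)·log₂(P(2)/Q(2)) = 0.044·log₂(0.044/0.4513) = -0.14777
  P(3)·log₂(P(3)/Q(3)) = 0.0156·log₂(0.0156/0.3707) = -0.07130
  P(4)·log₂(P(4)/Q(4)) = 0.2585·log₂(0.2585/0.0099) = 1.21665

D_KL(P||Q) = 1.37760 - 0.14777 - 0.07130 + 1.21665 = 2.37518 ≈ 2.3752 bits

D_KL(Q||P) = Σ Q(x) log₂(Q(x)/P(x))

Computing term by term:
  Q(1)·log₂(Q(1)/P(1)) = 0.1681·log₂(0.1681/0.6819) = -0.33960
  Q(2)·log₂(Q(2)/P(2)) = 0.4513·log₂(0.4513/0.044) = 1.51570
  Q(3)·log₂(Q(3)/P(3)) = 0.3707·log₂(0.3707/0.0156) = 1.69433
  Q(4)·log₂(Q(4)/P(4)) = 0.0099·log₂(0.0099/0.2585) = -0.04660

D_KL(Q||P) = -0.33960 + 1.51570 + 1.69433 - 0.04660 = 2.82383 ≈ 2.8238 bits

These are NOT equal (difference: 0.4486 bits). KL divergence is asymmetric: D_KL(P||Q) ≠ D_KL(Q||P) in general.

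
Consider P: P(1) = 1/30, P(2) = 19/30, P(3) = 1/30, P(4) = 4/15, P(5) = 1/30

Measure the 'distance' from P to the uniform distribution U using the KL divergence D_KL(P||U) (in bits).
0.9054 bits

U(i) = 1/5 for all i

D_KL(P||U) = Σ P(x) log₂(P(x) / (1/5))
           = Σ P(x) log₂(P(x)) + log₂(5)
           = log₂(5) - H(P)

H(P) = -Σ P(x) log₂(P(x)):
  -P(1)·log₂(P(1)) = -(1/30)·log₂(1/30) = 0.16356
  -P(2)·log₂(P(2)) = -(19/30)·log₂(19/30) = 0.41734
  -P(3)·log₂(P(3)) = -(1/30)·log₂(1/30) = 0.16356
  -P(4)·log₂(P(4)) = -(4/15)·log₂(4/15) = 0.50850
  -P(5)·log₂(P(5)) = -(1/30)·log₂(1/30) = 0.16356
H(P) = 0.16356 + 0.41734 + 0.16356 + 0.50850 + 0.16356 = 1.41652 bits

log₂(5) = 2.32193 bits

D_KL(P||U) = 2.32193 - 1.41652 = 0.90541 ≈ 0.9054 bits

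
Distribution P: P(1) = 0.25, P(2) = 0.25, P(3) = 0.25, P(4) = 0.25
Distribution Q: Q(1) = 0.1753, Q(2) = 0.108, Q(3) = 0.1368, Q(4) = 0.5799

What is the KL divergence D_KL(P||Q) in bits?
0.3447 bits

D_KL(P||Q) = Σ P(x) log₂(P(x)/Q(x))

Computing term by term:
  P(1)·log₂(P(1)/Q(1)) = 0.25·log₂(0.25/0.1753) = 0.12803
  P(2)·log₂(P(2)/Q(2)) = 0.25·log₂(0.25/0.108) = 0.30272
  P(3)·log₂(P(3)/Q(3)) = 0.25·log₂(0.25/0.1368) = 0.21746
  P(4)·log₂(P(4)/Q(4)) = 0.25·log₂(0.25/0.5799) = -0.30347

D_KL(P||Q) = 0.12803 + 0.30272 + 0.21746 - 0.30347 = 0.34474 ≈ 0.3447 bits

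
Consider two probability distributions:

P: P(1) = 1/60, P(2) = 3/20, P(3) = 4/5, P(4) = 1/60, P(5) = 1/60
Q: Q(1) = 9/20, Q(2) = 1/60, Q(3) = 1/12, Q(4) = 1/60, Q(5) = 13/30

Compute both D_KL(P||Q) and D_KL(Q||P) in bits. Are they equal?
D_KL(P||Q) = 2.9283 bits, D_KL(Q||P) = 3.8518 bits. No, they are not equal.

D_KL(P||Q) = Σ P(x) log₂(P(x)/Q(x))

Computing term by term:
  P(1)·log₂(P(1)/Q(1)) = (1/60)·log₂((1/60)/(9/20)) = -0.07925
  P(2)·log₂(P(2)/Q(2)) = (3/20)·log₂((3/20)/(1/60)) = 0.47549
  P(3)·log₂(P(3)/Q(3)) = (4/5)·log₂((4/5)/(1/12)) = 2.61043
  P(4)·log₂(P(4)/Q(4)) = (1/60)·log₂((1/60)/(1/60)) = 0.00000
  P(5)·log₂(P(5)/Q(5)) = (1/60)·log₂((1/60)/(13/30)) = -0.07834

D_KL(P||Q) = -0.07925 + 0.47549 + 2.61043 + 0.00000 - 0.07834 = 2.92833 ≈ 2.9283 bits

D_KL(Q||P) = Σ Q(x) log₂(Q(x)/P(x))

Computing term by term:
  Q(1)·log₂(Q(1)/P(1)) = (9/20)·log₂((9/20)/(1/60)) = 2.13970
  Q(2)·log₂(Q(2)/P(2)) = (1/60)·log₂((1/60)/(3/20)) = -0.05283
  Q(3)·log₂(Q(3)/P(3)) = (1/12)·log₂((1/12)/(4/5)) = -0.27192
  Q(4)·log₂(Q(4)/P(4)) = (1/60)·log₂((1/60)/(1/60)) = 0.00000
  Q(5)·log₂(Q(5)/P(5)) = (13/30)·log₂((13/30)/(1/60)) = 2.03686

D_KL(Q||P) = 2.13970 - 0.05283 - 0.27192 + 0.00000 + 2.03686 = 3.85181 ≈ 3.8518 bits

These are NOT equal (difference: 0.9235 bits). KL divergence is asymmetric: D_KL(P||Q) ≠ D_KL(Q||P) in general.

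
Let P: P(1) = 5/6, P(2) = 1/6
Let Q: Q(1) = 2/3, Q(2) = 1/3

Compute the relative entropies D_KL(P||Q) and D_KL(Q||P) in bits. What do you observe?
D_KL(P||Q) = 0.1016 bits, D_KL(Q||P) = 0.1187 bits. The two directions give different values (D_KL(Q||P) exceeds D_KL(P||Q) by 0.0171 bits): KL divergence is asymmetric.

D_KL(P||Q) = Σ P(x) log₂(P(x)/Q(x))

Computing term by term:
  P(1)·log₂(P(1)/Q(1)) = (5/6)·log₂((5/6)/(2/3)) = 0.26827
  P(2)·log₂(P(2)/Q(2)) = (1/6)·log₂((1/6)/(1/3)) = -0.16667

D_KL(P||Q) = 0.26827 - 0.16667 = 0.10160 ≈ 0.1016 bits

D_KL(Q||P) = Σ Q(x) log₂(Q(x)/P(x))

Computing term by term:
  Q(1)·log₂(Q(1)/P(1)) = (2/3)·log₂((2/3)/(5/6)) = -0.21462
  Q(2)·log₂(Q(2)/P(2)) = (1/3)·log₂((1/3)/(1/6)) = 0.33333

D_KL(Q||P) = -0.21462 + 0.33333 = 0.11871 ≈ 0.1187 bits

These are NOT equal (difference: 0.0171 bits). KL divergence is asymmetric: D_KL(P||Q) ≠ D_KL(Q||P) in general.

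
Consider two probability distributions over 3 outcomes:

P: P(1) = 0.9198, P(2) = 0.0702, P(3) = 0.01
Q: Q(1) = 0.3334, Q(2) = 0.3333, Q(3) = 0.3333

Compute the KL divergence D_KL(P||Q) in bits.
1.1383 bits

D_KL(P||Q) = Σ P(x) log₂(P(x)/Q(x))

Computing term by term:
  P(1)·log₂(P(1)/Q(1)) = 0.9198·log₂(0.9198/0.3334) = 1.34665
  P(2)·log₂(P(2)/Q(2)) = 0.0702·log₂(0.0702/0.3333) = -0.15776
  P(3)·log₂(P(3)/Q(3)) = 0.01·log₂(0.01/0.3333) = -0.05059

D_KL(P||Q) = 1.34665 - 0.15776 - 0.05059 = 1.13830 ≈ 1.1383 bits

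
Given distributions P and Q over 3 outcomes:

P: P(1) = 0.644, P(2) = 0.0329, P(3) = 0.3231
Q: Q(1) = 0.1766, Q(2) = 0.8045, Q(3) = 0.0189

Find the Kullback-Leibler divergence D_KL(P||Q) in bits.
2.3736 bits

D_KL(P||Q) = Σ P(x) log₂(P(x)/Q(x))

Computing term by term:
  P(1)·log₂(P(1)/Q(1)) = 0.644·log₂(0.644/0.1766) = 1.20207
  P(2)·log₂(P(2)/Q(2)) = 0.0329·log₂(0.0329/0.8045) = -0.15173
  P(3)·log₂(P(3)/Q(3)) = 0.3231·log₂(0.3231/0.0189) = 1.32326

D_KL(P||Q) = 1.20207 - 0.15173 + 1.32326 = 2.37360 ≈ 2.3736 bits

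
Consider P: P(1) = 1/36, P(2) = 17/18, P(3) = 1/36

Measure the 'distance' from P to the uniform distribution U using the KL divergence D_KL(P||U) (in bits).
1.2199 bits

U(i) = 1/3 for all i

D_KL(P||U) = Σ P(x) log₂(P(x) / (1/3))
           = Σ P(x) log₂(P(x)) + log₂(3)
           = log₂(3) - H(P)

H(P) = -Σ P(x) log₂(P(x)):
  -P(1)·log₂(P(1)) = -(1/36)·log₂(1/36) = 0.14361
  -P(2)·log₂(P(2)) = -(17/18)·log₂(17/18) = 0.07788
  -P(3)·log₂(P(3)) = -(1/36)·log₂(1/36) = 0.14361
H(P) = 0.14361 + 0.07788 + 0.14361 = 0.36510 bits

log₂(3) = 1.58496 bits

D_KL(P||U) = 1.58496 - 0.36510 = 1.21986 ≈ 1.2199 bits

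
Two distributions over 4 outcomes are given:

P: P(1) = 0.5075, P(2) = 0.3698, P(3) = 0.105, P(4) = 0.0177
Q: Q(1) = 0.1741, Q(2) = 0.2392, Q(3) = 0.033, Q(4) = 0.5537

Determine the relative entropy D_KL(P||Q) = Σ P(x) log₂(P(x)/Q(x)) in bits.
1.1032 bits

D_KL(P||Q) = Σ P(x) log₂(P(x)/Q(x))

Computing term by term:
  P(1)·log₂(P(1)/Q(1)) = 0.5075·log₂(0.5075/0.1741) = 0.78332
  P(2)·log₂(P(2)/Q(2)) = 0.3698·log₂(0.3698/0.2392) = 0.23243
  P(3)·log₂(P(3)/Q(3)) = 0.105·log₂(0.105/0.033) = 0.17533
  P(4)·log₂(P(4)/Q(4)) = 0.0177·log₂(0.0177/0.5537) = -0.08792

D_KL(P||Q) = 0.78332 + 0.23243 + 0.17533 - 0.08792 = 1.10316 ≈ 1.1032 bits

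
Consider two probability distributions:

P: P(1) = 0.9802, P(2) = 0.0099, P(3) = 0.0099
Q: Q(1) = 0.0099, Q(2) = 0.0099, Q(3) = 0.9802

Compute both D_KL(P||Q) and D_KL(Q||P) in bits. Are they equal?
D_KL(P||Q) = 6.4326 bits, D_KL(Q||P) = 6.4326 bits. Yes, in this case they are equal (although KL divergence is not symmetric in general).

D_KL(P||Q) = Σ P(x) log₂(P(x)/Q(x))

Computing term by term:
  P(1)·log₂(P(1)/Q(1)) = 0.9802·log₂(0.9802/0.0099) = 6.49824
  P(2)·log₂(P(2)/Q(2)) = 0.0099·log₂(0.0099/0.0099) = 0.00000
  P(3)·log₂(P(3)/Q(3)) = 0.0099·log₂(0.0099/0.9802) = -0.06563

D_KL(P||Q) = 6.49824 + 0.00000 - 0.06563 = 6.43261 ≈ 6.4326 bits

D_KL(Q||P) = Σ Q(x) log₂(Q(x)/P(x))

Computing term by term:
  Q(1)·log₂(Q(1)/P(1)) = 0.0099·log₂(0.0099/0.9802) = -0.06563
  Q(2)·log₂(Q(2)/P(2)) = 0.0099·log₂(0.0099/0.0099) = 0.00000
  Q(3)·log₂(Q(3)/P(3)) = 0.9802·log₂(0.9802/0.0099) = 6.49824

D_KL(Q||P) = -0.06563 + 0.00000 + 6.49824 = 6.43261 ≈ 6.4326 bits

These ARE equal here. Q is P with outcomes relabeled (Q(1) = P(3), Q(3) = P(1)) by a relabeling that is its own inverse, so the two sums contain exactly the same terms in a different order. This is a special case — KL divergence is not symmetric in general: D_KL(P||Q) ≠ D_KL(Q||P) for most P, Q.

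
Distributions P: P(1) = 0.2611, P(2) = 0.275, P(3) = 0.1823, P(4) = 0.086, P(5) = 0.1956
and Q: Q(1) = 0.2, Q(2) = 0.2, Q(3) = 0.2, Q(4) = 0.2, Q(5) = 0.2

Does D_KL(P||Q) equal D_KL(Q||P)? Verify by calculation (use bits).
D_KL(P||Q) = 0.0914 bits, D_KL(Q||P) = 0.1079 bits. No — D_KL(P||Q) ≠ D_KL(Q||P) for this pair.

D_KL(P||Q) = Σ P(x) log₂(P(x)/Q(x))

Computing term by term:
  P(1)·log₂(P(1)/Q(1)) = 0.2611·log₂(0.2611/0.2) = 0.10042
  P(2)·log₂(P(2)/Q(2)) = 0.275·log₂(0.275/0.2) = 0.12634
  P(3)·log₂(P(3)/Q(3)) = 0.1823·log₂(0.1823/0.2) = -0.02437
  P(4)·log₂(P(4)/Q(4)) = 0.086·log₂(0.086/0.2) = -0.10471
  P(5)·log₂(P(5)/Q(5)) = 0.1956·log₂(0.1956/0.2) = -0.00628

D_KL(P||Q) = 0.10042 + 0.12634 - 0.02437 - 0.10471 - 0.00628 = 0.09140 ≈ 0.0914 bits

D_KL(Q||P) = Σ Q(x) log₂(Q(x)/P(x))

Computing term by term:
  Q(1)·log₂(Q(1)/P(1)) = 0.2·log₂(0.2/0.2611) = -0.07692
  Q(2)·log₂(Q(2)/P(2)) = 0.2·log₂(0.2/0.275) = -0.09189
  Q(3)·log₂(Q(3)/P(3)) = 0.2·log₂(0.2/0.1823) = 0.02674
  Q(4)·log₂(Q(4)/P(4)) = 0.2·log₂(0.2/0.086) = 0.24352
  Q(5)·log₂(Q(5)/P(5)) = 0.2·log₂(0.2/0.1956) = 0.00642

D_KL(Q||P) = -0.07692 - 0.09189 + 0.02674 + 0.24352 + 0.00642 = 0.10787 ≈ 0.1079 bits

These are NOT equal (difference: 0.0165 bits). KL divergence is asymmetric: D_KL(P||Q) ≠ D_KL(Q||P) in general.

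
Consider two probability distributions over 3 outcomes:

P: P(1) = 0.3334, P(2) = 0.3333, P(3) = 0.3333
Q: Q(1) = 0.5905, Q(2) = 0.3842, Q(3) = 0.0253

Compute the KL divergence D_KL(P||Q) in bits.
0.8965 bits

D_KL(P||Q) = Σ P(x) log₂(P(x)/Q(x))

Computing term by term:
  P(1)·log₂(P(1)/Q(1)) = 0.3334·log₂(0.3334/0.5905) = -0.27495
  P(2)·log₂(P(2)/Q(2)) = 0.3333·log₂(0.3333/0.3842) = -0.06834
  P(3)·log₂(P(3)/Q(3)) = 0.3333·log₂(0.3333/0.0253) = 1.23975

D_KL(P||Q) = -0.27495 - 0.06834 + 1.23975 = 0.89646 ≈ 0.8965 bits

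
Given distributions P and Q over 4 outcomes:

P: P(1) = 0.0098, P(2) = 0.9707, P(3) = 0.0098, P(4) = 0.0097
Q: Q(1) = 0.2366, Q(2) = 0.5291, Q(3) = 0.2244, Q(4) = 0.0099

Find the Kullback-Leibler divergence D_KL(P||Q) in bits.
0.7603 bits

D_KL(P||Q) = Σ P(x) log₂(P(x)/Q(x))

Computing term by term:
  P(1)·log₂(P(1)/Q(1)) = 0.0098·log₂(0.0098/0.2366) = -0.04502
  P(2)·log₂(P(2)/Q(2)) = 0.9707·log₂(0.9707/0.5291) = 0.84983
  P(3)·log₂(P(3)/Q(3)) = 0.0098·log₂(0.0098/0.2244) = -0.04427
  P(4)·log₂(P(4)/Q(4)) = 0.0097·log₂(0.0097/0.0099) = -0.00029

D_KL(P||Q) = -0.04502 + 0.84983 - 0.04427 - 0.00029 = 0.76025 ≈ 0.7603 bits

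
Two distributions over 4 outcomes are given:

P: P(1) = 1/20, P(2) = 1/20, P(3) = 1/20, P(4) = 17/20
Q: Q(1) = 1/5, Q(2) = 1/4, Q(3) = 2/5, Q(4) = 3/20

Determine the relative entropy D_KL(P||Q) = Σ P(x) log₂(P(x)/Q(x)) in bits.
1.7610 bits

D_KL(P||Q) = Σ P(x) log₂(P(x)/Q(x))

Computing term by term:
  P(1)·log₂(P(1)/Q(1)) = (1/20)·log₂((1/20)/(1/5)) = -0.10000
  P(2)·log₂(P(2)/Q(2)) = (1/20)·log₂((1/20)/(1/4)) = -0.11610
  P(3)·log₂(P(3)/Q(3)) = (1/20)·log₂((1/20)/(2/5)) = -0.15000
  P(4)·log₂(P(4)/Q(4)) = (17/20)·log₂((17/20)/(3/20)) = 2.12713

D_KL(P||Q) = -0.10000 - 0.11610 - 0.15000 + 2.12713 = 1.76103 ≈ 1.7610 bits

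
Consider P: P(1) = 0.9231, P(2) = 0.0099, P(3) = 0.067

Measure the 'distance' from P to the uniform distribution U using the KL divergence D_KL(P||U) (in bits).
1.1512 bits

U(i) = 1/3 for all i

D_KL(P||U) = Σ P(x) log₂(P(x) / (1/3))
           = Σ P(x) log₂(P(x)) + log₂(3)
           = log₂(3) - H(P)

H(P) = -Σ P(x) log₂(P(x)):
  -P(1)·log₂(P(1)) = -(0.9231)·log₂(0.9231) = 0.10656
  -P(2)·log₂(P(2)) = -(0.0099)·log₂(0.0099) = 0.06592
  -P(3)·log₂(P(3)) = -(0.067)·log₂(0.067) = 0.26128
H(P) = 0.10656 + 0.06592 + 0.26128 = 0.43376 bits

log₂(3) = 1.58496 bits

D_KL(P||U) = 1.58496 - 0.43376 = 1.15120 ≈ 1.1512 bits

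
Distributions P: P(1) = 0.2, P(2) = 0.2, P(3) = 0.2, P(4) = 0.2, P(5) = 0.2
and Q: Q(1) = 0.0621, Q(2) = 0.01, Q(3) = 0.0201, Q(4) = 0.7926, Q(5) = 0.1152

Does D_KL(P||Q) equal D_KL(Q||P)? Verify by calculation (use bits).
D_KL(P||Q) = 1.6267 bits, D_KL(Q||P) = 1.2683 bits. No — D_KL(P||Q) ≠ D_KL(Q||P) for this pair.

D_KL(P||Q) = Σ P(x) log₂(P(x)/Q(x))

Computing term by term:
  P(1)·log₂(P(1)/Q(1)) = 0.2·log₂(0.2/0.0621) = 0.33747
  P(2)·log₂(P(2)/Q(2)) = 0.2·log₂(0.2/0.01) = 0.86439
  P(3)·log₂(P(3)/Q(3)) = 0.2·log₂(0.2/0.0201) = 0.66295
  P(4)·log₂(P(4)/Q(4)) = 0.2·log₂(0.2/0.7926) = -0.39732
  P(5)·log₂(P(5)/Q(5)) = 0.2·log₂(0.2/0.1152) = 0.15917

D_KL(P||Q) = 0.33747 + 0.86439 + 0.66295 - 0.39732 + 0.15917 = 1.62666 ≈ 1.6267 bits

D_KL(Q||P) = Σ Q(x) log₂(Q(x)/P(x))

Computing term by term:
  Q(1)·log₂(Q(1)/P(1)) = 0.0621·log₂(0.0621/0.2) = -0.10478
  Q(2)·log₂(Q(2)/P(2)) = 0.01·log₂(0.01/0.2) = -0.04322
  Q(3)·log₂(Q(3)/P(3)) = 0.0201·log₂(0.0201/0.2) = -0.06663
  Q(4)·log₂(Q(4)/P(4)) = 0.7926·log₂(0.7926/0.2) = 1.57457
  Q(5)·log₂(Q(5)/P(5)) = 0.1152·log₂(0.1152/0.2) = -0.09168

D_KL(Q||P) = -0.10478 - 0.04322 - 0.06663 + 1.57457 - 0.09168 = 1.26826 ≈ 1.2683 bits

These are NOT equal (difference: 0.3584 bits). KL divergence is asymmetric: D_KL(P||Q) ≠ D_KL(Q||P) in general.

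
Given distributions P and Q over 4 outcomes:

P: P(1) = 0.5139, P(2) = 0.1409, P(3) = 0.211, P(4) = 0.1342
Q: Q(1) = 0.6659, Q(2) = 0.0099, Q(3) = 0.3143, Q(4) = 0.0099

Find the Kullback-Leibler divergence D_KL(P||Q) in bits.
0.7311 bits

D_KL(P||Q) = Σ P(x) log₂(P(x)/Q(x))

Computing term by term:
  P(1)·log₂(P(1)/Q(1)) = 0.5139·log₂(0.5139/0.6659) = -0.19211
  P(2)·log₂(P(2)/Q(2)) = 0.1409·log₂(0.1409/0.0099) = 0.53980
  P(3)·log₂(P(3)/Q(3)) = 0.211·log₂(0.211/0.3143) = -0.12130
  P(4)·log₂(P(4)/Q(4)) = 0.1342·log₂(0.1342/0.0099) = 0.50470

D_KL(P||Q) = -0.19211 + 0.53980 - 0.12130 + 0.50470 = 0.73109 ≈ 0.7311 bits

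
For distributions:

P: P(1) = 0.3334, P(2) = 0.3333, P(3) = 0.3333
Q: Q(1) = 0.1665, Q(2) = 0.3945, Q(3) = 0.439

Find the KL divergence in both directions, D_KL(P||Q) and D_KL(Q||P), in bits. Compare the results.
D_KL(P||Q) = 0.1205 bits, D_KL(Q||P) = 0.1036 bits. D_KL(P||Q) is larger than D_KL(Q||P) by 0.0169 bits; the two directions differ.

D_KL(P||Q) = Σ P(x) log₂(P(x)/Q(x))

Computing term by term:
  P(1)·log₂(P(1)/Q(1)) = 0.3334·log₂(0.3334/0.1665) = 0.33398
  P(2)·log₂(P(2)/Q(2)) = 0.3333·log₂(0.3333/0.3945) = -0.08106
  P(3)·log₂(P(3)/Q(3)) = 0.3333·log₂(0.3333/0.439) = -0.13245

D_KL(P||Q) = 0.33398 - 0.08106 - 0.13245 = 0.12047 ≈ 0.1205 bits

D_KL(Q||P) = Σ Q(x) log₂(Q(x)/P(x))

Computing term by term:
  Q(1)·log₂(Q(1)/P(1)) = 0.1665·log₂(0.1665/0.3334) = -0.16679
  Q(2)·log₂(Q(2)/P(2)) = 0.3945·log₂(0.3945/0.3333) = 0.09594
  Q(3)·log₂(Q(3)/P(3)) = 0.439·log₂(0.439/0.3333) = 0.17446

D_KL(Q||P) = -0.16679 + 0.09594 + 0.17446 = 0.10361 ≈ 0.1036 bits

These are NOT equal (difference: 0.0169 bits). KL divergence is asymmetric: D_KL(P||Q) ≠ D_KL(Q||P) in general.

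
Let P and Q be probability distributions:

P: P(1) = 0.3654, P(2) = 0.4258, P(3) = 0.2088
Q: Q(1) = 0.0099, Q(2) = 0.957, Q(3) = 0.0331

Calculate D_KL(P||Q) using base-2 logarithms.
1.9596 bits

D_KL(P||Q) = Σ P(x) log₂(P(x)/Q(x))

Computing term by term:
  P(1)·log₂(P(1)/Q(1)) = 0.3654·log₂(0.3654/0.0099) = 1.90224
  P(2)·log₂(P(2)/Q(2)) = 0.4258·log₂(0.4258/0.957) = -0.49748
  P(3)·log₂(P(3)/Q(3)) = 0.2088·log₂(0.2088/0.0331) = 0.55483

D_KL(P||Q) = 1.90224 - 0.49748 + 0.55483 = 1.95959 ≈ 1.9596 bits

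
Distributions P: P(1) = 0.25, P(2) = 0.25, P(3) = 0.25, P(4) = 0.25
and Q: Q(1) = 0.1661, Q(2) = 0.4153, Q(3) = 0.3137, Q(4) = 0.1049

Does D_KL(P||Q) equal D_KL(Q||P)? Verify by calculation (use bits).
D_KL(P||Q) = 0.1958 bits, D_KL(Q||P) = 0.1774 bits. No — D_KL(P||Q) ≠ D_KL(Q||P) for this pair.

D_KL(P||Q) = Σ P(x) log₂(P(x)/Q(x))

Computing term by term:
  P(1)·log₂(P(1)/Q(1)) = 0.25·log₂(0.25/0.1661) = 0.14747
  P(2)·log₂(P(2)/Q(2)) = 0.25·log₂(0.25/0.4153) = -0.18306
  P(3)·log₂(P(3)/Q(3)) = 0.25·log₂(0.25/0.3137) = -0.08186
  P(4)·log₂(P(4)/Q(4)) = 0.25·log₂(0.25/0.1049) = 0.31323

D_KL(P||Q) = 0.14747 - 0.18306 - 0.08186 + 0.31323 = 0.19578 ≈ 0.1958 bits

D_KL(Q||P) = Σ Q(x) log₂(Q(x)/P(x))

Computing term by term:
  Q(1)·log₂(Q(1)/P(1)) = 0.1661·log₂(0.1661/0.25) = -0.09798
  Q(2)·log₂(Q(2)/P(2)) = 0.4153·log₂(0.4153/0.25) = 0.30409
  Q(3)·log₂(Q(3)/P(3)) = 0.3137·log₂(0.3137/0.25) = 0.10272
  Q(4)·log₂(Q(4)/P(4)) = 0.1049·log₂(0.1049/0.25) = -0.13143

D_KL(Q||P) = -0.09798 + 0.30409 + 0.10272 - 0.13143 = 0.17740 ≈ 0.1774 bits

These are NOT equal (difference: 0.0184 bits). KL divergence is asymmetric: D_KL(P||Q) ≠ D_KL(Q||P) in general.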